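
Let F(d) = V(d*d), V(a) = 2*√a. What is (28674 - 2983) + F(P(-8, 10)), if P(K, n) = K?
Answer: 25707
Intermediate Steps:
F(d) = 2*√(d²) (F(d) = 2*√(d*d) = 2*√(d²))
(28674 - 2983) + F(P(-8, 10)) = (28674 - 2983) + 2*√((-8)²) = 25691 + 2*√64 = 25691 + 2*8 = 25691 + 16 = 25707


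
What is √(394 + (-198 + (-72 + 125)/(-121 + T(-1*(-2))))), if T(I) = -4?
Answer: √122235/25 ≈ 13.985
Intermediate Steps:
√(394 + (-198 + (-72 + 125)/(-121 + T(-1*(-2))))) = √(394 + (-198 + (-72 + 125)/(-121 - 4))) = √(394 + (-198 + 53/(-125))) = √(394 + (-198 + 53*(-1/125))) = √(394 + (-198 - 53/125)) = √(394 - 24803/125) = √(24447/125) = √122235/25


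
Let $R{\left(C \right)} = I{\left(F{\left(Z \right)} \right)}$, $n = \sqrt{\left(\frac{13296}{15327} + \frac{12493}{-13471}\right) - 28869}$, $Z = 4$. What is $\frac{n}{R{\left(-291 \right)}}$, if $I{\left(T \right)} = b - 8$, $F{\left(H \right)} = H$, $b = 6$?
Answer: $- \frac{i \sqrt{34185672527047080546}}{68823339} \approx - 84.954 i$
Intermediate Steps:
$I{\left(T \right)} = -2$ ($I{\left(T \right)} = 6 - 8 = -2$)
$n = \frac{2 i \sqrt{34185672527047080546}}{68823339}$ ($n = \sqrt{\left(13296 \cdot \frac{1}{15327} + 12493 \left(- \frac{1}{13471}\right)\right) - 28869} = \sqrt{\left(\frac{4432}{5109} - \frac{12493}{13471}\right) - 28869} = \sqrt{- \frac{4123265}{68823339} - 28869} = \sqrt{- \frac{1986865096856}{68823339}} = \frac{2 i \sqrt{34185672527047080546}}{68823339} \approx 169.91 i$)
$R{\left(C \right)} = -2$
$\frac{n}{R{\left(-291 \right)}} = \frac{\frac{2}{68823339} i \sqrt{34185672527047080546}}{-2} = \frac{2 i \sqrt{34185672527047080546}}{68823339} \left(- \frac{1}{2}\right) = - \frac{i \sqrt{34185672527047080546}}{68823339}$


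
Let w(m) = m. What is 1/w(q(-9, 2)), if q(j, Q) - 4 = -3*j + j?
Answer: 1/22 ≈ 0.045455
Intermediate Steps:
q(j, Q) = 4 - 2*j (q(j, Q) = 4 + (-3*j + j) = 4 - 2*j)
1/w(q(-9, 2)) = 1/(4 - 2*(-9)) = 1/(4 + 18) = 1/22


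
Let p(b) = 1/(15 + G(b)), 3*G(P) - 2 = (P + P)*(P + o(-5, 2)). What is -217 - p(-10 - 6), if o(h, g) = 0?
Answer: -121306/559 ≈ -217.01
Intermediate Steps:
G(P) = ⅔ + 2*P²/3 (G(P) = ⅔ + ((P + P)*(P + 0))/3 = ⅔ + ((2*P)*P)/3 = ⅔ + (2*P²)/3 = ⅔ + 2*P²/3)
p(b) = 1/(47/3 + 2*b²/3) (p(b) = 1/(15 + (⅔ + 2*b²/3)) = 1/(47/3 + 2*b²/3))
-217 - p(-10 - 6) = -217 - 3/(47 + 2*(-10 - 6)²) = -217 - 3/(47 + 2*(-16)²) = -217 - 3/(47 + 2*256) = -217 - 3/(47 + 512) = -217 - 3/559 = -121306/559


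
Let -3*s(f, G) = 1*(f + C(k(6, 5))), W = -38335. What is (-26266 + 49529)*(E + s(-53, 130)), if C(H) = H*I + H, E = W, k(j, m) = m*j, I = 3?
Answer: -2676919936/3 ≈ -8.9231e+8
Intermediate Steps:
k(j, m) = j*m
E = -38335
C(H) = 4*H (C(H) = H*3 + H = 3*H + H = 4*H)
s(f, G) = -40 - f/3 (s(f, G) = -(f + 4*(6*5))/3 = -(f + 4*30)/3 = -(f + 120)/3 = -(120 + f)/3 = -40 - f/3)
(-26266 + 49529)*(E + s(-53, 130)) = (-26266 + 49529)*(-38335 + (-40 - 1/3*(-53))) = 23263*(-38335 + (-40 + 53/3)) = 23263*(-38335 - 67/3) = 23263*(-115072/3) = -2676919936/3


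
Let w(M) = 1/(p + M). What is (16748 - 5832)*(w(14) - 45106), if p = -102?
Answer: -10832298841/22 ≈ -4.9238e+8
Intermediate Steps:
w(M) = 1/(-102 + M)
(16748 - 5832)*(w(14) - 45106) = (16748 - 5832)*(1/(-102 + 14) - 45106) = 10916*(1/(-88) - 45106) = 10916*(-1/88 - 45106) = 10916*(-3969329/88) = -10832298841/22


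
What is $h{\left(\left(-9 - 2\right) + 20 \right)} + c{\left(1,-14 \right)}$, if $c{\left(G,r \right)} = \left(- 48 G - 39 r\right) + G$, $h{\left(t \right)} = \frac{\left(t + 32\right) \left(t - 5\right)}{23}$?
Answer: $\frac{11641}{23} \approx 506.13$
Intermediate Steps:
$h{\left(t \right)} = \frac{\left(-5 + t\right) \left(32 + t\right)}{23}$ ($h{\left(t \right)} = \left(32 + t\right) \left(-5 + t\right) \frac{1}{23} = \left(-5 + t\right) \left(32 + t\right) \frac{1}{23} = \frac{\left(-5 + t\right) \left(32 + t\right)}{23}$)
$c{\left(G,r \right)} = - 47 G - 39 r$
$h{\left(\left(-9 - 2\right) + 20 \right)} + c{\left(1,-14 \right)} = \left(- \frac{160}{23} + \frac{\left(\left(-9 - 2\right) + 20\right)^{2}}{23} + \frac{27 \left(\left(-9 - 2\right) + 20\right)}{23}\right) - -499 = \left(- \frac{160}{23} + \frac{\left(-11 + 20\right)^{2}}{23} + \frac{27 \left(-11 + 20\right)}{23}\right) + \left(-47 + 546\right) = \left(- \frac{160}{23} + \frac{9^{2}}{23} + \frac{27}{23} \cdot 9\right) + 499 = \left(- \frac{160}{23} + \frac{1}{23} \cdot 81 + \frac{243}{23}\right) + 499 = \left(- \frac{160}{23} + \frac{81}{23} + \frac{243}{23}\right) + 499 = \frac{164}{23} + 499 = \frac{11641}{23}$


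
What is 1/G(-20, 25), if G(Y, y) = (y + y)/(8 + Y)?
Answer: -6/25 ≈ -0.24000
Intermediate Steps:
G(Y, y) = 2*y/(8 + Y) (G(Y, y) = (2*y)/(8 + Y) = 2*y/(8 + Y))
1/G(-20, 25) = 1/(2*25/(8 - 20)) = 1/(2*25/(-12)) = 1/(2*25*(-1/12)) = 1/(-25/6) = -6/25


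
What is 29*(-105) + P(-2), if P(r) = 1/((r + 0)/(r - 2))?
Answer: -3043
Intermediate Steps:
P(r) = (-2 + r)/r (P(r) = 1/(r/(-2 + r)) = (-2 + r)/r)
29*(-105) + P(-2) = 29*(-105) + (-2 - 2)/(-2) = -3045 - ½*(-4) = -3045 + 2 = -3043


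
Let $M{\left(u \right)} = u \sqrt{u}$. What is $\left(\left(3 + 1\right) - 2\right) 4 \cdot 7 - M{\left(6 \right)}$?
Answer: $56 - 6 \sqrt{6} \approx 41.303$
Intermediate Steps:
$M{\left(u \right)} = u^{\frac{3}{2}}$
$\left(\left(3 + 1\right) - 2\right) 4 \cdot 7 - M{\left(6 \right)} = \left(\left(3 + 1\right) - 2\right) 4 \cdot 7 - 6^{\frac{3}{2}} = \left(4 - 2\right) 4 \cdot 7 - 6 \sqrt{6} = 2 \cdot 4 \cdot 7 - 6 \sqrt{6} = 8 \cdot 7 - 6 \sqrt{6} = 56 - 6 \sqrt{6}$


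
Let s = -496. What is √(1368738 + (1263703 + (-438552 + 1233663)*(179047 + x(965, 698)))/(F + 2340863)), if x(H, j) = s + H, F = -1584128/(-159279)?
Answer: √198756714854138112610995314055/372851901905 ≈ 1195.7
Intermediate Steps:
F = 1584128/159279 (F = -1584128*(-1/159279) = 1584128/159279 ≈ 9.9456)
x(H, j) = -496 + H
√(1368738 + (1263703 + (-438552 + 1233663)*(179047 + x(965, 698)))/(F + 2340863)) = √(1368738 + (1263703 + (-438552 + 1233663)*(179047 + (-496 + 965)))/(1584128/159279 + 2340863)) = √(1368738 + (1263703 + 795111*(179047 + 469))/(372851901905/159279)) = √(1368738 + (1263703 + 795111*179516)*(159279/372851901905)) = √(1368738 + (1263703 + 142735146276)*(159279/372851901905)) = √(1368738 + 142736409979*(159279/372851901905)) = √(1368738 + 22734912645045141/372851901905) = √(533071479154691031/372851901905) = √198756714854138112610995314055/372851901905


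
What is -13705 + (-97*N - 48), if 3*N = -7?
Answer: -40580/3 ≈ -13527.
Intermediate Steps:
N = -7/3 (N = (1/3)*(-7) = -7/3 ≈ -2.3333)
-13705 + (-97*N - 48) = -13705 + (-97*(-7/3) - 48) = -13705 + (679/3 - 48) = -13705 + 535/3 = -40580/3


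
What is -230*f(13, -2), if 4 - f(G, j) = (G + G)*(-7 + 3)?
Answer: -24840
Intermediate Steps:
f(G, j) = 4 + 8*G (f(G, j) = 4 - (G + G)*(-7 + 3) = 4 - 2*G*(-4) = 4 - (-8)*G = 4 + 8*G)
-230*f(13, -2) = -230*(4 + 8*13) = -230*(4 + 104) = -230*108 = -24840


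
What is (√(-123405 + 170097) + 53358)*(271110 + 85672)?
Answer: 19037173956 + 2140692*√1297 ≈ 1.9114e+10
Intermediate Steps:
(√(-123405 + 170097) + 53358)*(271110 + 85672) = (√46692 + 53358)*356782 = (6*√1297 + 53358)*356782 = (53358 + 6*√1297)*356782 = 19037173956 + 2140692*√1297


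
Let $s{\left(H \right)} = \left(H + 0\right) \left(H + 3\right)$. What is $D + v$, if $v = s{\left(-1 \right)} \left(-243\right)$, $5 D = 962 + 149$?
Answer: $\frac{3541}{5} \approx 708.2$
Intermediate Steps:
$s{\left(H \right)} = H \left(3 + H\right)$
$D = \frac{1111}{5}$ ($D = \frac{962 + 149}{5} = \frac{1}{5} \cdot 1111 = \frac{1111}{5} \approx 222.2$)
$v = 486$ ($v = - (3 - 1) \left(-243\right) = \left(-1\right) 2 \left(-243\right) = \left(-2\right) \left(-243\right) = 486$)
$D + v = \frac{1111}{5} + 486 = \frac{3541}{5}$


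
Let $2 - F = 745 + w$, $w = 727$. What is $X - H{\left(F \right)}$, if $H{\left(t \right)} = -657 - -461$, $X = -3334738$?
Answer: $-3334542$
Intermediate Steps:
$F = -1470$ ($F = 2 - \left(745 + 727\right) = 2 - 1472 = -1470$)
$H{\left(t \right)} = -196$ ($H{\left(t \right)} = -657 + 461 = -196$)
$X - H{\left(F \right)} = -3334738 - -196 = -3334738 + 196 = -3334542$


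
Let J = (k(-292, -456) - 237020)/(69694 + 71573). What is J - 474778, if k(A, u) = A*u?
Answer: -67070567594/141267 ≈ -4.7478e+5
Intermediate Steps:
J = -103868/141267 (J = (-292*(-456) - 237020)/(69694 + 71573) = (133152 - 237020)/141267 = -103868*1/141267 = -103868/141267 ≈ -0.73526)
J - 474778 = -103868/141267 - 474778 = -67070567594/141267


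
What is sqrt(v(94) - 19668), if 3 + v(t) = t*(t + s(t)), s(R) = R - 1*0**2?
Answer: I*sqrt(1999) ≈ 44.71*I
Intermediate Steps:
s(R) = R (s(R) = R - 1*0 = R + 0 = R)
v(t) = -3 + 2*t**2 (v(t) = -3 + t*(t + t) = -3 + t*(2*t) = -3 + 2*t**2)
sqrt(v(94) - 19668) = sqrt((-3 + 2*94**2) - 19668) = sqrt((-3 + 2*8836) - 19668) = sqrt((-3 + 17672) - 19668) = sqrt(17669 - 19668) = sqrt(-1999) = I*sqrt(1999)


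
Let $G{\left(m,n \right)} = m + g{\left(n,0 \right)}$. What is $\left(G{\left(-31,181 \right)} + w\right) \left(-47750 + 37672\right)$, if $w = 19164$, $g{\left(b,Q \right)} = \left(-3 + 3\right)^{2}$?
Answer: $-192822374$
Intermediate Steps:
$g{\left(b,Q \right)} = 0$ ($g{\left(b,Q \right)} = 0^{2} = 0$)
$G{\left(m,n \right)} = m$ ($G{\left(m,n \right)} = m + 0 = m$)
$\left(G{\left(-31,181 \right)} + w\right) \left(-47750 + 37672\right) = \left(-31 + 19164\right) \left(-47750 + 37672\right) = 19133 \left(-10078\right) = -192822374$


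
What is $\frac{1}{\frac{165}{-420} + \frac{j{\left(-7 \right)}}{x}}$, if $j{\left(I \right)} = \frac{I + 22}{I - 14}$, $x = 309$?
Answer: $- \frac{8652}{3419} \approx -2.5306$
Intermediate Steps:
$j{\left(I \right)} = \frac{22 + I}{-14 + I}$
$\frac{1}{\frac{165}{-420} + \frac{j{\left(-7 \right)}}{x}} = \frac{1}{\frac{165}{-420} + \frac{\frac{1}{-14 - 7} \left(22 - 7\right)}{309}} = \frac{1}{165 \left(- \frac{1}{420}\right) + \frac{1}{-21} \cdot 15 \cdot \frac{1}{309}} = \frac{1}{- \frac{11}{28} + \left(- \frac{1}{21}\right) 15 \cdot \frac{1}{309}} = \frac{1}{- \frac{11}{28} - \frac{5}{2163}} = \frac{1}{- \frac{3419}{8652}} = - \frac{8652}{3419}$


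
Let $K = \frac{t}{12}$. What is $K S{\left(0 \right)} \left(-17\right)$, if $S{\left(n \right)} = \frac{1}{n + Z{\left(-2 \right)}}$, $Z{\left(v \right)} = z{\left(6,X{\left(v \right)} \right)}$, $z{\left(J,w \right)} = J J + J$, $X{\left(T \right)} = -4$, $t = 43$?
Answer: $- \frac{731}{504} \approx -1.4504$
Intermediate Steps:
$z{\left(J,w \right)} = J + J^{2}$ ($z{\left(J,w \right)} = J^{2} + J = J + J^{2}$)
$Z{\left(v \right)} = 42$ ($Z{\left(v \right)} = 6 \left(1 + 6\right) = 6 \cdot 7 = 42$)
$K = \frac{43}{12} \approx 3.5833$
$S{\left(n \right)} = \frac{1}{42 + n}$ ($S{\left(n \right)} = \frac{1}{n + 42} = \frac{1}{42 + n}$)
$K S{\left(0 \right)} \left(-17\right) = \frac{43}{12 \left(42 + 0\right)} \left(-17\right) = \frac{43}{12 \cdot 42} \left(-17\right) = \frac{43}{12} \cdot \frac{1}{42} \left(-17\right) = \frac{43}{504} \left(-17\right) = - \frac{731}{504}$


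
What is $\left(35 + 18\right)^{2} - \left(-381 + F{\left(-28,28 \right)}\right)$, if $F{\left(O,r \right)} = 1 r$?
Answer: $3162$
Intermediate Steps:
$F{\left(O,r \right)} = r$
$\left(35 + 18\right)^{2} - \left(-381 + F{\left(-28,28 \right)}\right) = \left(35 + 18\right)^{2} + \left(381 - 28\right) = 53^{2} + \left(381 - 28\right) = 2809 + 353 = 3162$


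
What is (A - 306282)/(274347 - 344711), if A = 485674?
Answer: -44848/17591 ≈ -2.5495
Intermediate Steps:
(A - 306282)/(274347 - 344711) = (485674 - 306282)/(274347 - 344711) = 179392/(-70364) = 179392*(-1/70364) = -44848/17591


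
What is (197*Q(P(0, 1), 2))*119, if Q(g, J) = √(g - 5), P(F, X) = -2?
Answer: 23443*I*√7 ≈ 62024.0*I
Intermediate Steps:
Q(g, J) = √(-5 + g)
(197*Q(P(0, 1), 2))*119 = (197*√(-5 - 2))*119 = (197*√(-7))*119 = (197*(I*√7))*119 = (197*I*√7)*119 = 23443*I*√7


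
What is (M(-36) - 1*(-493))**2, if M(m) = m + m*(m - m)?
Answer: 208849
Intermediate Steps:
M(m) = m (M(m) = m + m*0 = m + 0 = m)
(M(-36) - 1*(-493))**2 = (-36 - 1*(-493))**2 = (-36 + 493)**2 = 457**2 = 208849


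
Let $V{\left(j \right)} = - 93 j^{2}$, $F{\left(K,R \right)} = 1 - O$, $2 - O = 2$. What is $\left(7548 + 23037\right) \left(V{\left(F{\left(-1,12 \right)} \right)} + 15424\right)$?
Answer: $468898635$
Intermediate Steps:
$O = 0$ ($O = 2 - 2 = 0$)
$F{\left(K,R \right)} = 1$ ($F{\left(K,R \right)} = 1 - 0 = 1 + 0 = 1$)
$\left(7548 + 23037\right) \left(V{\left(F{\left(-1,12 \right)} \right)} + 15424\right) = \left(7548 + 23037\right) \left(- 93 \cdot 1^{2} + 15424\right) = 30585 \left(\left(-93\right) 1 + 15424\right) = 30585 \left(-93 + 15424\right) = 30585 \cdot 15331 = 468898635$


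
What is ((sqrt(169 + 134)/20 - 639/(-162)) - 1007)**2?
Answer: 32598327043/32400 - 3611*sqrt(303)/36 ≈ 1.0044e+6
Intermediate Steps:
((sqrt(169 + 134)/20 - 639/(-162)) - 1007)**2 = ((sqrt(303)*(1/20) - 639*(-1/162)) - 1007)**2 = ((sqrt(303)/20 + 71/18) - 1007)**2 = ((71/18 + sqrt(303)/20) - 1007)**2 = (-18055/18 + sqrt(303)/20)**2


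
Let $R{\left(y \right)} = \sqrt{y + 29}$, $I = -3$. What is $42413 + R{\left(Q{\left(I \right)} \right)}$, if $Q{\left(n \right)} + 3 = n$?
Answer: $42413 + \sqrt{23} \approx 42418.0$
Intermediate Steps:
$Q{\left(n \right)} = -3 + n$
$R{\left(y \right)} = \sqrt{29 + y}$
$42413 + R{\left(Q{\left(I \right)} \right)} = 42413 + \sqrt{29 - 6} = 42413 + \sqrt{23}$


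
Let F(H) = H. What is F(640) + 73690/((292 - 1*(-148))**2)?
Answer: 12397769/19360 ≈ 640.38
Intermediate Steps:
F(640) + 73690/((292 - 1*(-148))**2) = 640 + 73690/((292 - 1*(-148))**2) = 640 + 73690/((292 + 148)**2) = 640 + 73690/(440**2) = 640 + 73690/193600 = 640 + 73690*(1/193600) = 640 + 7369/19360 = 12397769/19360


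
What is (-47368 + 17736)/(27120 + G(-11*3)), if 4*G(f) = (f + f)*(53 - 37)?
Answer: -3704/3357 ≈ -1.1034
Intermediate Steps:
G(f) = 8*f (G(f) = ((f + f)*(53 - 37))/4 = ((2*f)*16)/4 = (32*f)/4 = 8*f)
(-47368 + 17736)/(27120 + G(-11*3)) = (-47368 + 17736)/(27120 + 8*(-11*3)) = -29632/(27120 + 8*(-33)) = -29632/(27120 - 264) = -29632/26856 = -29632*1/26856 = -3704/3357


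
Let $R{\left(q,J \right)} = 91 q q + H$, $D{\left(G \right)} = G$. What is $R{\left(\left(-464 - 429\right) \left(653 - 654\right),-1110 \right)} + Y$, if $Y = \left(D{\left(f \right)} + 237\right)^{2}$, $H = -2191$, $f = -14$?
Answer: $72615397$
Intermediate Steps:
$Y = 49729$ ($Y = \left(-14 + 237\right)^{2} = 223^{2} = 49729$)
$R{\left(q,J \right)} = -2191 + 91 q^{2}$ ($R{\left(q,J \right)} = 91 q q - 2191 = 91 q^{2} - 2191 = -2191 + 91 q^{2}$)
$R{\left(\left(-464 - 429\right) \left(653 - 654\right),-1110 \right)} + Y = \left(-2191 + 91 \left(\left(-464 - 429\right) \left(653 - 654\right)\right)^{2}\right) + 49729 = \left(-2191 + 91 \left(\left(-893\right) \left(-1\right)\right)^{2}\right) + 49729 = \left(-2191 + 91 \cdot 893^{2}\right) + 49729 = \left(-2191 + 91 \cdot 797449\right) + 49729 = \left(-2191 + 72567859\right) + 49729 = 72565668 + 49729 = 72615397$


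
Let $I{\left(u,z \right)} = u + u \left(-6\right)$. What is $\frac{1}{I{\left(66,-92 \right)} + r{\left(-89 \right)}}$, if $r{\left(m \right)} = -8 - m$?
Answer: $- \frac{1}{249} \approx -0.0040161$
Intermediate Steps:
$I{\left(u,z \right)} = - 5 u$ ($I{\left(u,z \right)} = u - 6 u = - 5 u$)
$\frac{1}{I{\left(66,-92 \right)} + r{\left(-89 \right)}} = \frac{1}{\left(-5\right) 66 - -81} = \frac{1}{-330 + \left(-8 + 89\right)} = \frac{1}{-330 + 81} = \frac{1}{-249} = - \frac{1}{249}$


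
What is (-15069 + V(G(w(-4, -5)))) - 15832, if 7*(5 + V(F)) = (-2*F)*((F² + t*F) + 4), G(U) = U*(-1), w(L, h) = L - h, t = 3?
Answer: -216338/7 ≈ -30905.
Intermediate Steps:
G(U) = -U
V(F) = -5 - 2*F*(4 + F² + 3*F)/7 (V(F) = -5 + ((-2*F)*((F² + 3*F) + 4))/7 = -5 + ((-2*F)*(4 + F² + 3*F))/7 = -5 + (-2*F*(4 + F² + 3*F))/7 = -5 - 2*F*(4 + F² + 3*F)/7)
(-15069 + V(G(w(-4, -5)))) - 15832 = (-15069 + (-5 - (-8)*(-4 - 1*(-5))/7 - 6*(-4 - 1*(-5))²/7 - 2*(-(-4 - 1*(-5))³)/7)) - 15832 = (-15069 + (-5 - (-8)*(-4 + 5)/7 - 6*(-4 + 5)²/7 - 2*(-(-4 + 5)³)/7)) - 15832 = (-15069 + (-5 - (-8)/7 - 6*(-1*1)²/7 - 2*(-1*1)³/7)) - 15832 = (-15069 + (-5 - 8/7*(-1) - 6/7*(-1)² - 2/7*(-1)³)) - 15832 = (-15069 + (-5 + 8/7 - 6/7*1 - 2/7*(-1))) - 15832 = (-15069 + (-5 + 8/7 - 6/7 + 2/7)) - 15832 = (-15069 - 31/7) - 15832 = -105514/7 - 15832 = -216338/7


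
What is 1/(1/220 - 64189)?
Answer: -220/14121579 ≈ -1.5579e-5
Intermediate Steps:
1/(1/220 - 64189) = 1/(-14121579/220) = -220/14121579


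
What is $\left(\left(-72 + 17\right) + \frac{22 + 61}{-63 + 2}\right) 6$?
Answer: $- \frac{20628}{61} \approx -338.16$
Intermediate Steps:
$\left(\left(-72 + 17\right) + \frac{22 + 61}{-63 + 2}\right) 6 = \left(-55 + \frac{83}{-61}\right) 6 = \left(-55 + 83 \left(- \frac{1}{61}\right)\right) 6 = \left(-55 - \frac{83}{61}\right) 6 = \left(- \frac{3438}{61}\right) 6 = - \frac{20628}{61}$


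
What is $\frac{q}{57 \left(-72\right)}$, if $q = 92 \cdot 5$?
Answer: $- \frac{115}{1026} \approx -0.11209$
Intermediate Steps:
$q = 460$
$\frac{q}{57 \left(-72\right)} = \frac{460}{57 \left(-72\right)} = \frac{460}{-4104} = 460 \left(- \frac{1}{4104}\right) = - \frac{115}{1026}$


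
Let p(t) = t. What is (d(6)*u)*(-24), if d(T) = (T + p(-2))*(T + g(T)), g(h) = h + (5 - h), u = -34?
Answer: 35904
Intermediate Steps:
g(h) = 5
d(T) = (-2 + T)*(5 + T) (d(T) = (T - 2)*(T + 5) = (-2 + T)*(5 + T))
(d(6)*u)*(-24) = ((-10 + 6**2 + 3*6)*(-34))*(-24) = ((-10 + 36 + 18)*(-34))*(-24) = (44*(-34))*(-24) = -1496*(-24) = 35904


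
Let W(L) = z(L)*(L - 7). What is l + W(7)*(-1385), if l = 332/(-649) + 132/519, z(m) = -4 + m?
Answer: -28880/112277 ≈ -0.25722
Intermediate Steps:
W(L) = (-7 + L)*(-4 + L) (W(L) = (-4 + L)*(L - 7) = (-4 + L)*(-7 + L) = (-7 + L)*(-4 + L))
l = -28880/112277 (l = 332*(-1/649) + 132*(1/519) = -332/649 + 44/173 = -28880/112277 ≈ -0.25722)
l + W(7)*(-1385) = -28880/112277 + ((-7 + 7)*(-4 + 7))*(-1385) = -28880/112277 + (0*3)*(-1385) = -28880/112277 + 0*(-1385) = -28880/112277 + 0 = -28880/112277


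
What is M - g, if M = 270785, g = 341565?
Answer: -70780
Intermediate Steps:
M - g = 270785 - 1*341565 = 270785 - 341565 = -70780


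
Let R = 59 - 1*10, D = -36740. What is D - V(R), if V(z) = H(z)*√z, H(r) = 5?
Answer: -36775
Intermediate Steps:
R = 49 (R = 59 - 10 = 49)
V(z) = 5*√z
D - V(R) = -36740 - 5*√49 = -36740 - 5*7 = -36740 - 1*35 = -36740 - 35 = -36775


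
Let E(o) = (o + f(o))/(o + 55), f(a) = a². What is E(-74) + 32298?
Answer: 608260/19 ≈ 32014.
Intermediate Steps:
E(o) = (o + o²)/(55 + o) (E(o) = (o + o²)/(o + 55) = (o + o²)/(55 + o))
E(-74) + 32298 = -74*(1 - 74)/(55 - 74) + 32298 = -74*(-73)/(-19) + 32298 = -74*(-1/19)*(-73) + 32298 = -5402/19 + 32298 = 608260/19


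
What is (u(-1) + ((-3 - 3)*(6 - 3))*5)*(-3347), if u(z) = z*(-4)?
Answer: 287842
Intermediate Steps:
u(z) = -4*z
(u(-1) + ((-3 - 3)*(6 - 3))*5)*(-3347) = (-4*(-1) + ((-3 - 3)*(6 - 3))*5)*(-3347) = (4 - 6*3*5)*(-3347) = (4 - 18*5)*(-3347) = (4 - 90)*(-3347) = -86*(-3347) = 287842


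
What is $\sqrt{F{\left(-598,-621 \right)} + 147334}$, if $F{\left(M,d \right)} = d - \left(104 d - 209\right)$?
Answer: $\sqrt{211506} \approx 459.9$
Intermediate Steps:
$F{\left(M,d \right)} = 209 - 103 d$ ($F{\left(M,d \right)} = d - \left(-209 + 104 d\right) = 209 - 103 d$)
$\sqrt{F{\left(-598,-621 \right)} + 147334} = \sqrt{\left(209 - -63963\right) + 147334} = \sqrt{\left(209 + 63963\right) + 147334} = \sqrt{64172 + 147334} = \sqrt{211506}$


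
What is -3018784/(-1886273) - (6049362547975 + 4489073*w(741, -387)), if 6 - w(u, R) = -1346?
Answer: -11422197459900972399/1886273 ≈ -6.0554e+12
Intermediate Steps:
w(u, R) = 1352 (w(u, R) = 6 - 1*(-1346) = 6 + 1346 = 1352)
-3018784/(-1886273) - (6049362547975 + 4489073*w(741, -387)) = -3018784/(-1886273) - 4489073/(1/(1352 + 1347575)) = -3018784*(-1/1886273) - 4489073/(1/1348927) = 3018784/1886273 - 4489073/1/1348927 = 3018784/1886273 - 4489073*1348927 = 3018784/1886273 - 6055431774671 = -11422197459900972399/1886273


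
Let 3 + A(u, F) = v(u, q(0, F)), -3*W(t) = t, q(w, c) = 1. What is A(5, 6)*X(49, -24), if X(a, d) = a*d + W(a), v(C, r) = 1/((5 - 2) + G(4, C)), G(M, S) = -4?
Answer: 14308/3 ≈ 4769.3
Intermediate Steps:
W(t) = -t/3
v(C, r) = -1 (v(C, r) = 1/((5 - 2) - 4) = 1/(3 - 4) = 1/(-1) = -1)
A(u, F) = -4 (A(u, F) = -3 - 1 = -4)
X(a, d) = -a/3 + a*d (X(a, d) = a*d - a/3 = -a/3 + a*d)
A(5, 6)*X(49, -24) = -196*(-1/3 - 24) = -196*(-73)/3 = -4*(-3577/3) = 14308/3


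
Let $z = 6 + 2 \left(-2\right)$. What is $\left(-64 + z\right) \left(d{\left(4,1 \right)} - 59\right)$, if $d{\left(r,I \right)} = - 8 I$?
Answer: $4154$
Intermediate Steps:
$z = 2$ ($z = 6 - 4 = 2$)
$\left(-64 + z\right) \left(d{\left(4,1 \right)} - 59\right) = \left(-64 + 2\right) \left(\left(-8\right) 1 - 59\right) = - 62 \left(-8 - 59\right) = \left(-62\right) \left(-67\right) = 4154$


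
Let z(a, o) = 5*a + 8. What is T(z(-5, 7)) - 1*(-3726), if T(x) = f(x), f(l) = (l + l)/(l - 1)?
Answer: 33551/9 ≈ 3727.9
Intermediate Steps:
f(l) = 2*l/(-1 + l) (f(l) = (2*l)/(-1 + l) = 2*l/(-1 + l))
z(a, o) = 8 + 5*a
T(x) = 2*x/(-1 + x)
T(z(-5, 7)) - 1*(-3726) = 2*(8 + 5*(-5))/(-1 + (8 + 5*(-5))) - 1*(-3726) = 2*(8 - 25)/(-1 + (8 - 25)) + 3726 = 2*(-17)/(-1 - 17) + 3726 = 2*(-17)/(-18) + 3726 = 2*(-17)*(-1/18) + 3726 = 17/9 + 3726 = 33551/9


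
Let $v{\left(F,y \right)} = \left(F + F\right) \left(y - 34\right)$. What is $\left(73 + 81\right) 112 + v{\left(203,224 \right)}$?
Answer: $94388$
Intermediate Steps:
$v{\left(F,y \right)} = 2 F \left(-34 + y\right)$
$\left(73 + 81\right) 112 + v{\left(203,224 \right)} = \left(73 + 81\right) 112 + 2 \cdot 203 \left(-34 + 224\right) = 154 \cdot 112 + 2 \cdot 203 \cdot 190 = 17248 + 77140 = 94388$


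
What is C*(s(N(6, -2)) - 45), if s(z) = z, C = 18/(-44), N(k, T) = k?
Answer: 351/22 ≈ 15.955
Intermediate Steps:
C = -9/22 (C = 18*(-1/44) = -9/22 ≈ -0.40909)
C*(s(N(6, -2)) - 45) = -9*(6 - 45)/22 = -9/22*(-39) = 351/22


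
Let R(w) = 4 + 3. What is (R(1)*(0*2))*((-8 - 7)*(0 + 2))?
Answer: 0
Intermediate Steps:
R(w) = 7
(R(1)*(0*2))*((-8 - 7)*(0 + 2)) = (7*(0*2))*((-8 - 7)*(0 + 2)) = (7*0)*(-15*2) = 0*(-30) = 0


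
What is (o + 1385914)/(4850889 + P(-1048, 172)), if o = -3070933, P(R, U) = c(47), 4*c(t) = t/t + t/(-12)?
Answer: -80880912/232842637 ≈ -0.34736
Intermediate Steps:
c(t) = ¼ - t/48 (c(t) = (t/t + t/(-12))/4 = (1 + t*(-1/12))/4 = (1 - t/12)/4 = ¼ - t/48)
P(R, U) = -35/48 (P(R, U) = ¼ - 1/48*47 = ¼ - 47/48 = -35/48)
(o + 1385914)/(4850889 + P(-1048, 172)) = (-3070933 + 1385914)/(4850889 - 35/48) = -1685019/232842637/48 = -1685019*48/232842637 = -80880912/232842637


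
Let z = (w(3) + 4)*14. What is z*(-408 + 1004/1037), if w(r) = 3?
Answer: -41365016/1037 ≈ -39889.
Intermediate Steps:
z = 98 (z = (3 + 4)*14 = 7*14 = 98)
z*(-408 + 1004/1037) = 98*(-408 + 1004/1037) = 98*(-422092/1037) = -41365016/1037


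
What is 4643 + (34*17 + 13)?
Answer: 5234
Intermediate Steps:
4643 + (34*17 + 13) = 4643 + (578 + 13) = 4643 + 591 = 5234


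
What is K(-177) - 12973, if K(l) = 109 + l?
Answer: -13041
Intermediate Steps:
K(-177) - 12973 = (109 - 177) - 12973 = -68 - 12973 = -13041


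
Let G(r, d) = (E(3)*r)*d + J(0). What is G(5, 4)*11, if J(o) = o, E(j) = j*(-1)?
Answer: -660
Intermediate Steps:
E(j) = -j
G(r, d) = -3*d*r (G(r, d) = ((-1*3)*r)*d + 0 = (-3*r)*d + 0 = -3*d*r + 0 = -3*d*r)
G(5, 4)*11 = -3*4*5*11 = -60*11 = -660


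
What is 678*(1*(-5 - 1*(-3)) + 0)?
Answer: -1356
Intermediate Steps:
678*(1*(-5 - 1*(-3)) + 0) = 678*(1*(-5 + 3) + 0) = 678*(1*(-2) + 0) = 678*(-2 + 0) = 678*(-2) = -1356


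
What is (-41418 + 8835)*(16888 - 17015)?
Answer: 4138041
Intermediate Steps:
(-41418 + 8835)*(16888 - 17015) = -32583*(-127) = 4138041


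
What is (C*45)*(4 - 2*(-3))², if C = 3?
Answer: 13500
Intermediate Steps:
(C*45)*(4 - 2*(-3))² = (3*45)*(4 - 2*(-3))² = 135*(4 + 6)² = 135*10² = 135*100 = 13500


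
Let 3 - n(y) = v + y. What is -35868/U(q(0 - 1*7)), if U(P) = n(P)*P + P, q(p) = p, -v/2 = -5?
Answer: 5124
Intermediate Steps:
v = 10 (v = -2*(-5) = 10)
n(y) = -7 - y (n(y) = 3 - (10 + y) = 3 + (-10 - y) = -7 - y)
U(P) = P + P*(-7 - P) (U(P) = (-7 - P)*P + P = P*(-7 - P) + P = P + P*(-7 - P))
-35868/U(q(0 - 1*7)) = -35868*(-1/((0 - 1*7)*(6 + (0 - 1*7)))) = -35868*(-1/((0 - 7)*(6 + (0 - 7)))) = -35868*1/(7*(6 - 7)) = -35868/((-1*(-7)*(-1))) = -35868/(-7) = -35868*(-⅐) = 5124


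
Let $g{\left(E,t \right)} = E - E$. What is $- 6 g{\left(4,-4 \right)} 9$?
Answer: $0$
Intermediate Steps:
$g{\left(E,t \right)} = 0$
$- 6 g{\left(4,-4 \right)} 9 = \left(-6\right) 0 \cdot 9 = 0 \cdot 9 = 0$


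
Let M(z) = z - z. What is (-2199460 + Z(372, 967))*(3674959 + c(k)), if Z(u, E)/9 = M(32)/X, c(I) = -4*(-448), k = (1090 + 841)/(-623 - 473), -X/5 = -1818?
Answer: -8086866754460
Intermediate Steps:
X = 9090 (X = -5*(-1818) = 9090)
M(z) = 0
k = -1931/1096 (k = 1931/(-1096) = 1931*(-1/1096) = -1931/1096 ≈ -1.7619)
c(I) = 1792
Z(u, E) = 0 (Z(u, E) = 9*(0/9090) = 9*(0*(1/9090)) = 9*0 = 0)
(-2199460 + Z(372, 967))*(3674959 + c(k)) = (-2199460 + 0)*(3674959 + 1792) = -2199460*3676751 = -8086866754460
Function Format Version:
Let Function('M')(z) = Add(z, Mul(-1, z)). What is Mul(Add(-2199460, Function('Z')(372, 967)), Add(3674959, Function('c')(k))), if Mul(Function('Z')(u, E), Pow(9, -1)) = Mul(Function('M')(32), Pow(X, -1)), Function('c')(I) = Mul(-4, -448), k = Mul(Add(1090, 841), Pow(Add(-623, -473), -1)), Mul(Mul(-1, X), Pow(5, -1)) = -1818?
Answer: -8086866754460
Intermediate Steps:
X = 9090 (X = Mul(-5, -1818) = 9090)
Function('M')(z) = 0
k = Rational(-1931, 1096) (k = Mul(1931, Pow(-1096, -1)) = Mul(1931, Rational(-1, 1096)) = Rational(-1931, 1096) ≈ -1.7619)
Function('c')(I) = 1792
Function('Z')(u, E) = 0 (Function('Z')(u, E) = Mul(9, Mul(0, Pow(9090, -1))) = Mul(9, Mul(0, Rational(1, 9090))) = Mul(9, 0) = 0)
Mul(Add(-2199460, Function('Z')(372, 967)), Add(3674959, Function('c')(k))) = Mul(Add(-2199460, 0), Add(3674959, 1792)) = Mul(-2199460, 3676751) = -8086866754460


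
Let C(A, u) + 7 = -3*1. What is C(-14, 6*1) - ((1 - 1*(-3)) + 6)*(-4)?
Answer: 30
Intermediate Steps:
C(A, u) = -10 (C(A, u) = -7 - 3*1 = -7 - 3 = -10)
C(-14, 6*1) - ((1 - 1*(-3)) + 6)*(-4) = -10 - ((1 - 1*(-3)) + 6)*(-4) = -10 - ((1 + 3) + 6)*(-4) = -10 - (4 + 6)*(-4) = -10 - 10*(-4) = -10 - 1*(-40) = -10 + 40 = 30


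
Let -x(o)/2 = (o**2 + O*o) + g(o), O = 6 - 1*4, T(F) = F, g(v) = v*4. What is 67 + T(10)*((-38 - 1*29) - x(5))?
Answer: 497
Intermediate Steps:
g(v) = 4*v
O = 2 (O = 6 - 4 = 2)
x(o) = -12*o - 2*o**2 (x(o) = -2*((o**2 + 2*o) + 4*o) = -2*(o**2 + 6*o) = -12*o - 2*o**2)
67 + T(10)*((-38 - 1*29) - x(5)) = 67 + 10*((-38 - 1*29) - 2*5*(-6 - 1*5)) = 67 + 10*((-38 - 29) - 2*5*(-6 - 5)) = 67 + 10*(-67 - 2*5*(-11)) = 67 + 10*(-67 - 1*(-110)) = 67 + 10*(-67 + 110) = 67 + 10*43 = 67 + 430 = 497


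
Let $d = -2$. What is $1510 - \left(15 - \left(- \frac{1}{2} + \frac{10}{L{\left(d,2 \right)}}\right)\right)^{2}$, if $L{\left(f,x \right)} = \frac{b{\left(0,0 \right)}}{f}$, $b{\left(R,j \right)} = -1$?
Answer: $\frac{5959}{4} \approx 1489.8$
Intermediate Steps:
$L{\left(f,x \right)} = - \frac{1}{f}$
$1510 - \left(15 - \left(- \frac{1}{2} + \frac{10}{L{\left(d,2 \right)}}\right)\right)^{2} = 1510 - \left(15 - \left(20 - \frac{1}{2}\right)\right)^{2} = 1510 - \left(15 - \left(- \frac{1}{2} + \frac{10}{\left(-1\right) \left(- \frac{1}{2}\right)}\right)\right)^{2} = 1510 - \left(15 + \left(- 10 \frac{1}{\frac{1}{2}} + \frac{1}{2}\right)\right)^{2} = 1510 - \left(15 + \left(\left(-10\right) 2 + \frac{1}{2}\right)\right)^{2} = 1510 - \left(15 + \left(-20 + \frac{1}{2}\right)\right)^{2} = 1510 - \left(15 - \frac{39}{2}\right)^{2} = 1510 - \left(- \frac{9}{2}\right)^{2} = 1510 - \frac{81}{4} = \frac{5959}{4}$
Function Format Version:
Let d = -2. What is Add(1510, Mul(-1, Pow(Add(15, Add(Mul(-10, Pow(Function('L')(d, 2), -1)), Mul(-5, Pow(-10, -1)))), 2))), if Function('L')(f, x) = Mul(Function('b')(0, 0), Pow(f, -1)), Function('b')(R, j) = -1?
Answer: Rational(5959, 4) ≈ 1489.8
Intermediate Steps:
Function('L')(f, x) = Mul(-1, Pow(f, -1))
Add(1510, Mul(-1, Pow(Add(15, Add(Mul(-10, Pow(Function('L')(d, 2), -1)), Mul(-5, Pow(-10, -1)))), 2))) = Add(1510, Mul(-1, Pow(Add(15, Add(Mul(-10, Pow(Mul(-1, Pow(-2, -1)), -1)), Mul(-5, Pow(-10, -1)))), 2))) = Add(1510, Mul(-1, Pow(Add(15, Add(Mul(-10, Pow(Mul(-1, Rational(-1, 2)), -1)), Mul(-5, Rational(-1, 10)))), 2))) = Add(1510, Mul(-1, Pow(Add(15, Add(Mul(-10, Pow(Rational(1, 2), -1)), Rational(1, 2))), 2))) = Add(1510, Mul(-1, Pow(Add(15, Add(Mul(-10, 2), Rational(1, 2))), 2))) = Add(1510, Mul(-1, Pow(Add(15, Add(-20, Rational(1, 2))), 2))) = Add(1510, Mul(-1, Pow(Add(15, Rational(-39, 2)), 2))) = Add(1510, Mul(-1, Pow(Rational(-9, 2), 2))) = Add(1510, Mul(-1, Rational(81, 4))) = Add(1510, Rational(-81, 4)) = Rational(5959, 4)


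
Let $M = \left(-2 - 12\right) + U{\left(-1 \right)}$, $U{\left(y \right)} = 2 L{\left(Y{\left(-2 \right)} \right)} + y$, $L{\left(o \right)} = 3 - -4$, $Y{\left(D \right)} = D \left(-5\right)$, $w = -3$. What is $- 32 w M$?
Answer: $-96$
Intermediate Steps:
$Y{\left(D \right)} = - 5 D$
$L{\left(o \right)} = 7$ ($L{\left(o \right)} = 3 + 4 = 7$)
$U{\left(y \right)} = 14 + y$ ($U{\left(y \right)} = 2 \cdot 7 + y = 14 + y$)
$M = -1$ ($M = \left(-2 - 12\right) + \left(14 - 1\right) = -14 + 13 = -1$)
$- 32 w M = \left(-32\right) \left(-3\right) \left(-1\right) = 96 \left(-1\right) = -96$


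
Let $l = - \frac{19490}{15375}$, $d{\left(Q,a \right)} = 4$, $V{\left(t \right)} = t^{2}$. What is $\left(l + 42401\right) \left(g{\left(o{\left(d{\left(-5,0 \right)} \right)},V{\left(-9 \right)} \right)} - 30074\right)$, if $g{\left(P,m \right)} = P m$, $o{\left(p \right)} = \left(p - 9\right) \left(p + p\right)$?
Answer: $- \frac{4343451902578}{3075} \approx -1.4125 \cdot 10^{9}$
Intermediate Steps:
$l = - \frac{3898}{3075}$ ($l = \left(-19490\right) \frac{1}{15375} = - \frac{3898}{3075} \approx -1.2676$)
$o{\left(p \right)} = 2 p \left(-9 + p\right)$ ($o{\left(p \right)} = \left(-9 + p\right) 2 p = 2 p \left(-9 + p\right)$)
$\left(l + 42401\right) \left(g{\left(o{\left(d{\left(-5,0 \right)} \right)},V{\left(-9 \right)} \right)} - 30074\right) = \left(- \frac{3898}{3075} + 42401\right) \left(2 \cdot 4 \left(-9 + 4\right) \left(-9\right)^{2} - 30074\right) = \frac{130379177 \left(2 \cdot 4 \left(-5\right) 81 - 30074\right)}{3075} = \frac{130379177 \left(\left(-40\right) 81 - 30074\right)}{3075} = \frac{130379177 \left(-3240 - 30074\right)}{3075} = \frac{130379177}{3075} \left(-33314\right) = - \frac{4343451902578}{3075}$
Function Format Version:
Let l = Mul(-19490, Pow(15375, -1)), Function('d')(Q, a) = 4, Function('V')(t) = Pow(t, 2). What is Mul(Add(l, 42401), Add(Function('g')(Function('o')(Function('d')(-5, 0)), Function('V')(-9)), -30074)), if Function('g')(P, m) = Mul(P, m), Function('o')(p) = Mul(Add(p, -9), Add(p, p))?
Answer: Rational(-4343451902578, 3075) ≈ -1.4125e+9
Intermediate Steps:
l = Rational(-3898, 3075) (l = Mul(-19490, Rational(1, 15375)) = Rational(-3898, 3075) ≈ -1.2676)
Function('o')(p) = Mul(2, p, Add(-9, p)) (Function('o')(p) = Mul(Add(-9, p), Mul(2, p)) = Mul(2, p, Add(-9, p)))
Mul(Add(l, 42401), Add(Function('g')(Function('o')(Function('d')(-5, 0)), Function('V')(-9)), -30074)) = Mul(Add(Rational(-3898, 3075), 42401), Add(Mul(Mul(2, 4, Add(-9, 4)), Pow(-9, 2)), -30074)) = Mul(Rational(130379177, 3075), Add(Mul(Mul(2, 4, -5), 81), -30074)) = Mul(Rational(130379177, 3075), Add(Mul(-40, 81), -30074)) = Mul(Rational(130379177, 3075), Add(-3240, -30074)) = Mul(Rational(130379177, 3075), -33314) = Rational(-4343451902578, 3075)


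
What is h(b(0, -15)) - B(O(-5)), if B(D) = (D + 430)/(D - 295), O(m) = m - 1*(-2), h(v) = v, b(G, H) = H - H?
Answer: 427/298 ≈ 1.4329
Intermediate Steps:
b(G, H) = 0
O(m) = 2 + m (O(m) = m + 2 = 2 + m)
B(D) = (430 + D)/(-295 + D)
h(b(0, -15)) - B(O(-5)) = 0 - (430 + (2 - 5))/(-295 + (2 - 5)) = 0 - (430 - 3)/(-295 - 3) = 0 - 427/(-298) = 0 - (-1)*427/298 = 0 - 1*(-427/298) = 0 + 427/298 = 427/298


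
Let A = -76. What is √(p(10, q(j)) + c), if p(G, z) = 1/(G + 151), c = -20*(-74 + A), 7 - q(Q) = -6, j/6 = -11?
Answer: √77763161/161 ≈ 54.772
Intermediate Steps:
j = -66 (j = 6*(-11) = -66)
q(Q) = 13 (q(Q) = 7 - 1*(-6) = 7 + 6 = 13)
c = 3000 (c = -20*(-74 - 76) = -20*(-150) = 3000)
p(G, z) = 1/(151 + G)
√(p(10, q(j)) + c) = √(1/(151 + 10) + 3000) = √(1/161 + 3000) = √(483001/161) = √77763161/161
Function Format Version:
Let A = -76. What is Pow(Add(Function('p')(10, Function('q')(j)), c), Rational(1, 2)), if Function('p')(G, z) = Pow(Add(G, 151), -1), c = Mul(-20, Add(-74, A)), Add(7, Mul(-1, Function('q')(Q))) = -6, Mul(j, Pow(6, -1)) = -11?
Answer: Mul(Rational(1, 161), Pow(77763161, Rational(1, 2))) ≈ 54.772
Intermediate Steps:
j = -66 (j = Mul(6, -11) = -66)
Function('q')(Q) = 13 (Function('q')(Q) = Add(7, Mul(-1, -6)) = Add(7, 6) = 13)
c = 3000 (c = Mul(-20, Add(-74, -76)) = Mul(-20, -150) = 3000)
Function('p')(G, z) = Pow(Add(151, G), -1)
Pow(Add(Function('p')(10, Function('q')(j)), c), Rational(1, 2)) = Pow(Add(Pow(Add(151, 10), -1), 3000), Rational(1, 2)) = Pow(Add(Pow(161, -1), 3000), Rational(1, 2)) = Pow(Add(Rational(1, 161), 3000), Rational(1, 2)) = Pow(Rational(483001, 161), Rational(1, 2)) = Mul(Rational(1, 161), Pow(77763161, Rational(1, 2)))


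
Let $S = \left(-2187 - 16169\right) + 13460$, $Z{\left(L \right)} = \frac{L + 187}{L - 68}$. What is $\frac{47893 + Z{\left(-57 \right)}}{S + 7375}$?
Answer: $\frac{1197299}{61975} \approx 19.319$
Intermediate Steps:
$Z{\left(L \right)} = \frac{187 + L}{-68 + L}$
$S = -4896$ ($S = -18356 + 13460 = -4896$)
$\frac{47893 + Z{\left(-57 \right)}}{S + 7375} = \frac{47893 + \frac{187 - 57}{-68 - 57}}{-4896 + 7375} = \frac{47893 + \frac{1}{-125} \cdot 130}{2479} = \left(47893 - \frac{26}{25}\right) \frac{1}{2479} = \frac{1197299}{25} \cdot \frac{1}{2479} = \frac{1197299}{61975}$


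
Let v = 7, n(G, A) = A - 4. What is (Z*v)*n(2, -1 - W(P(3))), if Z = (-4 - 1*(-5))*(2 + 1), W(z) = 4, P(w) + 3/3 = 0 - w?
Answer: -189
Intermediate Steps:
P(w) = -1 - w (P(w) = -1 + (0 - w) = -1 - w)
n(G, A) = -4 + A
Z = 3 (Z = (-4 + 5)*3 = 1*3 = 3)
(Z*v)*n(2, -1 - W(P(3))) = (3*7)*(-4 + (-1 - 1*4)) = 21*(-4 + (-1 - 4)) = 21*(-4 - 5) = 21*(-9) = -189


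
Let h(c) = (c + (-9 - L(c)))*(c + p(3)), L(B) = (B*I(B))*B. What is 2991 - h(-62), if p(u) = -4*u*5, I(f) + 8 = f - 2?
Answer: 33760025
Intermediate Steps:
I(f) = -10 + f (I(f) = -8 + (f - 2) = -8 + (-2 + f) = -10 + f)
L(B) = B**2*(-10 + B) (L(B) = (B*(-10 + B))*B = B**2*(-10 + B))
p(u) = -20*u
h(c) = (-60 + c)*(-9 + c - c**2*(-10 + c)) (h(c) = (c + (-9 - c**2*(-10 + c)))*(c - 20*3) = (c + (-9 - c**2*(-10 + c)))*(c - 60) = (-9 + c - c**2*(-10 + c))*(-60 + c) = (-60 + c)*(-9 + c - c**2*(-10 + c)))
2991 - h(-62) = 2991 - (540 - 1*(-62)**4 - 599*(-62)**2 - 69*(-62) + 70*(-62)**3) = 2991 - (540 - 1*14776336 - 599*3844 + 4278 + 70*(-238328)) = 2991 - (540 - 14776336 - 2302556 + 4278 - 16682960) = 2991 - 1*(-33757034) = 2991 + 33757034 = 33760025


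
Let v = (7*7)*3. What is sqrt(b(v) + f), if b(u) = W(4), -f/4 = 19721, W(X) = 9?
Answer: 5*I*sqrt(3155) ≈ 280.85*I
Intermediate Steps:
f = -78884 (f = -4*19721 = -78884)
v = 147 (v = 49*3 = 147)
b(u) = 9
sqrt(b(v) + f) = sqrt(9 - 78884) = sqrt(-78875) = 5*I*sqrt(3155)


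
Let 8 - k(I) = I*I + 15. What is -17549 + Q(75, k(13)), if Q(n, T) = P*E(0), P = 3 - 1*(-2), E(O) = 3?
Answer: -17534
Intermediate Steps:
P = 5 (P = 3 + 2 = 5)
k(I) = -7 - I² (k(I) = 8 - (I*I + 15) = 8 - (I² + 15) = 8 - (15 + I²) = 8 + (-15 - I²) = -7 - I²)
Q(n, T) = 15 (Q(n, T) = 5*3 = 15)
-17549 + Q(75, k(13)) = -17549 + 15 = -17534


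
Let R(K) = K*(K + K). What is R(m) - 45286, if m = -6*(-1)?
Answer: -45214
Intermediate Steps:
m = 6
R(K) = 2*K² (R(K) = K*(2*K) = 2*K²)
R(m) - 45286 = 2*6² - 45286 = 2*36 - 45286 = 72 - 45286 = -45214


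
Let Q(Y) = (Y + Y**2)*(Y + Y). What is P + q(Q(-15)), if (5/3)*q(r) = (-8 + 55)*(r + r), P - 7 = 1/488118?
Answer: -173434670933/488118 ≈ -3.5531e+5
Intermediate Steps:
Q(Y) = 2*Y*(Y + Y**2) (Q(Y) = (Y + Y**2)*(2*Y) = 2*Y*(Y + Y**2))
P = 3416827/488118 (P = 7 + 1/488118 = 3416827/488118 ≈ 7.0000)
q(r) = 282*r/5 (q(r) = 3*((-8 + 55)*(r + r))/5 = 3*(47*(2*r))/5 = 3*(94*r)/5 = 282*r/5)
P + q(Q(-15)) = 3416827/488118 + 282*(2*(-15)**2*(1 - 15))/5 = 3416827/488118 + 282*(2*225*(-14))/5 = 3416827/488118 + (282/5)*(-6300) = 3416827/488118 - 355320 = -173434670933/488118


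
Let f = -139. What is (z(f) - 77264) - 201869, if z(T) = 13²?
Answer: -278964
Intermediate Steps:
z(T) = 169
(z(f) - 77264) - 201869 = (169 - 77264) - 201869 = -77095 - 201869 = -278964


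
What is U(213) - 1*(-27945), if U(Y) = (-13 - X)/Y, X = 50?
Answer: 1984074/71 ≈ 27945.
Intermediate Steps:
U(Y) = -63/Y (U(Y) = (-13 - 1*50)/Y = (-13 - 50)/Y = -63/Y)
U(213) - 1*(-27945) = -63/213 - 1*(-27945) = -63*1/213 + 27945 = -21/71 + 27945 = 1984074/71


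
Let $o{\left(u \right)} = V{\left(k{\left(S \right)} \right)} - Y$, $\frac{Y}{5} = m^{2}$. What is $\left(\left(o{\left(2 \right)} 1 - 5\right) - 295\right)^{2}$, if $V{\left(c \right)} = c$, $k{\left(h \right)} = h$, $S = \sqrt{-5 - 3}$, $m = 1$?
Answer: $93017 - 1220 i \sqrt{2} \approx 93017.0 - 1725.3 i$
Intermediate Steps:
$S = 2 i \sqrt{2}$ ($S = \sqrt{-8} = 2 i \sqrt{2} \approx 2.8284 i$)
$Y = 5$ ($Y = 5 \cdot 1^{2} = 5 \cdot 1 = 5$)
$o{\left(u \right)} = -5 + 2 i \sqrt{2}$ ($o{\left(u \right)} = 2 i \sqrt{2} - 5 = -5 + 2 i \sqrt{2}$)
$\left(\left(o{\left(2 \right)} 1 - 5\right) - 295\right)^{2} = \left(\left(\left(-5 + 2 i \sqrt{2}\right) 1 - 5\right) - 295\right)^{2} = \left(\left(\left(-5 + 2 i \sqrt{2}\right) - 5\right) - 295\right)^{2} = \left(\left(-10 + 2 i \sqrt{2}\right) - 295\right)^{2} = \left(-305 + 2 i \sqrt{2}\right)^{2}$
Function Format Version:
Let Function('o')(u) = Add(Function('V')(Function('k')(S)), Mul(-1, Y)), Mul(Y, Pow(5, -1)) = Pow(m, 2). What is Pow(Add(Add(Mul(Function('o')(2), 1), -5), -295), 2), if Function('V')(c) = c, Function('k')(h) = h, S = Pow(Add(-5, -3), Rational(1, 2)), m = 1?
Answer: Add(93017, Mul(-1220, I, Pow(2, Rational(1, 2)))) ≈ Add(93017., Mul(-1725.3, I))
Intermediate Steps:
S = Mul(2, I, Pow(2, Rational(1, 2))) (S = Pow(-8, Rational(1, 2)) = Mul(2, I, Pow(2, Rational(1, 2))) ≈ Mul(2.8284, I))
Y = 5 (Y = Mul(5, Pow(1, 2)) = Mul(5, 1) = 5)
Function('o')(u) = Add(-5, Mul(2, I, Pow(2, Rational(1, 2)))) (Function('o')(u) = Add(Mul(2, I, Pow(2, Rational(1, 2))), Mul(-1, 5)) = Add(Mul(2, I, Pow(2, Rational(1, 2))), -5) = Add(-5, Mul(2, I, Pow(2, Rational(1, 2)))))
Pow(Add(Add(Mul(Function('o')(2), 1), -5), -295), 2) = Pow(Add(Add(Mul(Add(-5, Mul(2, I, Pow(2, Rational(1, 2)))), 1), -5), -295), 2) = Pow(Add(Add(Add(-5, Mul(2, I, Pow(2, Rational(1, 2)))), -5), -295), 2) = Pow(Add(Add(-10, Mul(2, I, Pow(2, Rational(1, 2)))), -295), 2) = Pow(Add(-305, Mul(2, I, Pow(2, Rational(1, 2)))), 2)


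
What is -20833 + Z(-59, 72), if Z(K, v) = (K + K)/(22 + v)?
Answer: -979210/47 ≈ -20834.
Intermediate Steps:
Z(K, v) = 2*K/(22 + v) (Z(K, v) = (2*K)/(22 + v) = 2*K/(22 + v))
-20833 + Z(-59, 72) = -20833 + 2*(-59)/(22 + 72) = -20833 + 2*(-59)/94 = -20833 + 2*(-59)*(1/94) = -20833 - 59/47 = -979210/47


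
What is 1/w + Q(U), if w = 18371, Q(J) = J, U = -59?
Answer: -1083888/18371 ≈ -59.000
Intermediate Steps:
1/w + Q(U) = 1/18371 - 59 = -1083888/18371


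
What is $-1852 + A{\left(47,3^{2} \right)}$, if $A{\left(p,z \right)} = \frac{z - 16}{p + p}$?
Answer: $- \frac{174095}{94} \approx -1852.1$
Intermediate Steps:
$A{\left(p,z \right)} = \frac{-16 + z}{2 p}$
$-1852 + A{\left(47,3^{2} \right)} = -1852 + \frac{-16 + 3^{2}}{2 \cdot 47} = -1852 + \frac{1}{2} \cdot \frac{1}{47} \left(-16 + 9\right) = -1852 + \frac{1}{2} \cdot \frac{1}{47} \left(-7\right) = -1852 - \frac{7}{94} = - \frac{174095}{94}$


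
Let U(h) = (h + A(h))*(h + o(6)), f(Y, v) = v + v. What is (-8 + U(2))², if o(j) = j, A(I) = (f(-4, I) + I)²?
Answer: 87616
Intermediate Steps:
f(Y, v) = 2*v
A(I) = 9*I² (A(I) = (2*I + I)² = (3*I)² = 9*I²)
U(h) = (6 + h)*(h + 9*h²) (U(h) = (h + 9*h²)*(h + 6) = (h + 9*h²)*(6 + h) = (6 + h)*(h + 9*h²))
(-8 + U(2))² = (-8 + 2*(6 + 9*2² + 55*2))² = (-8 + 2*(6 + 9*4 + 110))² = (-8 + 2*(6 + 36 + 110))² = (-8 + 2*152)² = (-8 + 304)² = 296² = 87616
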